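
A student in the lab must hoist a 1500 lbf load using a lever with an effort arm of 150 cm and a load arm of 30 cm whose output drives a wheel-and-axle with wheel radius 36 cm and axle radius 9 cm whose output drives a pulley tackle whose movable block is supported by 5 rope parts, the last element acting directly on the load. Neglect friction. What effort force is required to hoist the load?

Lever MA = effort arm / load arm = 150/30 = 5.
Wheel-and-axle MA = R/r = 36/9 = 4.
Block-and-tackle MA = number of supporting rope parts = 5.
Combined ideal MA = 5 × 4 × 5 = 100.
Effort = load / MA = 1500 / 100 = 15 lbf.

15 lbf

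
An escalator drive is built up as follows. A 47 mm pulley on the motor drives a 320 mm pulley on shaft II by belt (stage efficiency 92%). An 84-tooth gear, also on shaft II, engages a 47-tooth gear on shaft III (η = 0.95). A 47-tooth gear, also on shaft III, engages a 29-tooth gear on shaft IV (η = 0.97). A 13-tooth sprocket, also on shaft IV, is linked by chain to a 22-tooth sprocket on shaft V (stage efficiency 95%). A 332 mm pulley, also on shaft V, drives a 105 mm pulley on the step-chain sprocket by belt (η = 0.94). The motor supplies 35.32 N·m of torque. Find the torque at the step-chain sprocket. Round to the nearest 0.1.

belt 320/47 = 6.8085 → τ = 35.32·6.8085·0.92 = 221.24 N·m
gear mesh 47/84 = 0.55952 → τ = 221.24·0.55952·0.95 = 117.6 N·m
gear mesh 29/47 = 0.61702 → τ = 117.6·0.61702·0.97 = 70.384 N·m
chain 22/13 = 1.6923 → τ = 70.384·1.6923·0.95 = 113.16 N·m
belt 105/332 = 0.31627 → τ = 113.16·0.31627·0.94 = 33.64 N·m

33.6 N·m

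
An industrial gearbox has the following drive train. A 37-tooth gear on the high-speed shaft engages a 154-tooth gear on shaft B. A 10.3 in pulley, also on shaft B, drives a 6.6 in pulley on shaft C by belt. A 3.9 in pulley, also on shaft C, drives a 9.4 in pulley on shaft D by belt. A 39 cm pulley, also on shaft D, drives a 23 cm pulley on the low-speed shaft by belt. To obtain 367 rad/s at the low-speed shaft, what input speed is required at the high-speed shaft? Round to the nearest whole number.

1391 rad/s

Overall ratio R = 4.1622 × 0.64078 × 2.4103 × 0.58974 = 3.791.
Required input speed = output speed × R = 367 × 3.791 = 1391.3 rad/s.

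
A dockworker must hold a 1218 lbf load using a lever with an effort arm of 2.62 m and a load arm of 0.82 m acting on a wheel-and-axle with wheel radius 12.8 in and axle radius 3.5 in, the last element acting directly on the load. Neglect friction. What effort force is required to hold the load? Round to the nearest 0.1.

104.2 lbf

Lever MA = effort arm / load arm = 2.62/0.82 = 3.1951.
Wheel-and-axle MA = R/r = 12.8/3.5 = 3.6571.
Combined ideal MA = 3.1951 × 3.6571 = 11.685.
Effort = load / MA = 1218 / 11.685 = 104.24 lbf.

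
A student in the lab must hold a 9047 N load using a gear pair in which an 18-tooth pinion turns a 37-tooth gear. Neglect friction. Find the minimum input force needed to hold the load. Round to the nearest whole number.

4401 N

Gear pair MA = 37/18 = 2.0556.
Effort = load / MA = 9047 / 2.0556 = 4401.2 N.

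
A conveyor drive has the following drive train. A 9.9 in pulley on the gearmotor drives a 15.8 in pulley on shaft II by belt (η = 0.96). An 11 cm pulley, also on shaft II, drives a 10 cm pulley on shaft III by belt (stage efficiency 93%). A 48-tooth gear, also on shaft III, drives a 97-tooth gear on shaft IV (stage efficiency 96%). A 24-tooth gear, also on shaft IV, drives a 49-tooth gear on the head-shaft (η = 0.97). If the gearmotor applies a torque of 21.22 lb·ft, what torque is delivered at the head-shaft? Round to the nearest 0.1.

105.6 lb·ft

After the belt (15.8/9.9): 21.22 × 1.596 × 0.96 = 32.512 lb·ft
After the belt (10/11): 32.512 × 0.90909 × 0.93 = 27.487 lb·ft
After the gear mesh (97/48): 27.487 × 2.0208 × 0.96 = 53.325 lb·ft
After the gear mesh (49/24): 53.325 × 2.0417 × 0.97 = 105.61 lb·ft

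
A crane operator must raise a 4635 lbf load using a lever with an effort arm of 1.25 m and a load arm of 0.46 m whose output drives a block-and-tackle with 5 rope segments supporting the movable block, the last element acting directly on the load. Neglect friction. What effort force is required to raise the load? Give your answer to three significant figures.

Lever MA = effort arm / load arm = 1.25/0.46 = 2.7174.
Block-and-tackle MA = number of supporting rope parts = 5.
Combined ideal MA = 2.7174 × 5 = 13.587.
Effort = load / MA = 4635 / 13.587 = 341.14 lbf.

341 lbf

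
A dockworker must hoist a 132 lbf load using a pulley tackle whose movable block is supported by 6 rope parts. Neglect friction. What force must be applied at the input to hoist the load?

Block-and-tackle MA = number of supporting rope parts = 6.
Effort = load / MA = 132 / 6 = 22 lbf.

22 lbf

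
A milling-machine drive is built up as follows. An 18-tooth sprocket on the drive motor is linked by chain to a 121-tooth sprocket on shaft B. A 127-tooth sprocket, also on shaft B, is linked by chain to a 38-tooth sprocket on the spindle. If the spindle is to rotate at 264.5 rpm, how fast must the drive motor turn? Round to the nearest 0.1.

Overall ratio R = 6.7222 × 0.29921 = 2.0114.
Required input speed = output speed × R = 264.5 × 2.0114 = 532.01 rpm.

532.0 rpm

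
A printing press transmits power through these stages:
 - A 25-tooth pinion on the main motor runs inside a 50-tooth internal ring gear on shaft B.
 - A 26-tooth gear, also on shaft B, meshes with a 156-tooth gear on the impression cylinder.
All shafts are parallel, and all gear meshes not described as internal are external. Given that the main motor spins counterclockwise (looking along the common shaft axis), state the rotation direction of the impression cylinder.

clockwise

the main motor → shaft B: internal mesh, same direction → CCW.
shaft B → the impression cylinder: external mesh, 1 reversal → CW.
1 reversal in total — an odd number — so the impression cylinder turns opposite to the main motor.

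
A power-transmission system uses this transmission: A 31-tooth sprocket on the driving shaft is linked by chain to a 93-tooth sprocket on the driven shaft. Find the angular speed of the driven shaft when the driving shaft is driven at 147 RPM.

the driving shaft → the driven shaft (chain, 93/31): 147 ÷ 3 = 49 RPM

49 RPM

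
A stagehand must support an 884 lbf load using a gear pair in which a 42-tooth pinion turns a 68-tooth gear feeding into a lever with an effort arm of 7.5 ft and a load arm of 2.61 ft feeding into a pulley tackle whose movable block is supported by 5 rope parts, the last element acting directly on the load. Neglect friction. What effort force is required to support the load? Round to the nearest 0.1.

Gear pair MA = 68/42 = 1.619.
Lever MA = effort arm / load arm = 7.5/2.61 = 2.8736.
Block-and-tackle MA = number of supporting rope parts = 5.
Combined ideal MA = 1.619 × 2.8736 × 5 = 23.262.
Effort = load / MA = 884 / 23.262 = 38.002 lbf.

38.0 lbf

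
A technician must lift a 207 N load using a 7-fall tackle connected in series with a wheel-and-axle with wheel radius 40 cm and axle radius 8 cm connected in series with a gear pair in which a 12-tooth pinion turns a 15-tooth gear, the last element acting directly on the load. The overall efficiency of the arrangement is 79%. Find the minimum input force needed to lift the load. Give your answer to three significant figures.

5.99 N

Block-and-tackle MA = number of supporting rope parts = 7.
Wheel-and-axle MA = R/r = 40/8 = 5.
Gear pair MA = 15/12 = 1.25.
Combined ideal MA = 7 × 5 × 1.25 = 43.75.
Actual MA = 43.75 × 0.79 = 34.562.
Effort = load / actual MA = 207 / 34.562 = 5.9892 N.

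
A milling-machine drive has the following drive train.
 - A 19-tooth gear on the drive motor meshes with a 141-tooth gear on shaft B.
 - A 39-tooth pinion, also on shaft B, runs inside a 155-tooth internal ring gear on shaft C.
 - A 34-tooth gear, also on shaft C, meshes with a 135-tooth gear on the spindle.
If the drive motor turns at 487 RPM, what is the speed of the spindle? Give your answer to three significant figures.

4.16 RPM

the drive motor → shaft B (gear mesh, 141/19): 487 ÷ 7.4211 = 65.624 RPM
shaft B → shaft C (internal gear, 155/39): 65.624 ÷ 3.9744 = 16.512 RPM
shaft C → the spindle (gear mesh, 135/34): 16.512 ÷ 3.9706 = 4.1585 RPM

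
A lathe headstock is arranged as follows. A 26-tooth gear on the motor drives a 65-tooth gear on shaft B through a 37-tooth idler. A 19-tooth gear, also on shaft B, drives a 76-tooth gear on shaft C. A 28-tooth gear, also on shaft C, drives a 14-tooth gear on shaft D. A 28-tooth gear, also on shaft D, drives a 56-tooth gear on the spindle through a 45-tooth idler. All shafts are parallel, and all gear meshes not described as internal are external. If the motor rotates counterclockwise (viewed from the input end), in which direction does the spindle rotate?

the motor → shaft B: driver → idler → driven is 2 external meshes, 2 reversals → CCW.
shaft B → shaft C: external mesh, 1 reversal → CW.
shaft C → shaft D: external mesh, 1 reversal → CCW.
shaft D → the spindle: driver → idler → driven is 2 external meshes, 2 reversals → CCW.
6 reversals in total — an even number — so the spindle turns the same way as the motor.

counterclockwise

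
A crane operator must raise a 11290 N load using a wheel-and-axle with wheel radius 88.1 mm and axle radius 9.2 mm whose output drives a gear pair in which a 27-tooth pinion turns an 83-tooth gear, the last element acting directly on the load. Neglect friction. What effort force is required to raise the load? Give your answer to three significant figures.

Wheel-and-axle MA = R/r = 88.1/9.2 = 9.5761.
Gear pair MA = 83/27 = 3.0741.
Combined ideal MA = 9.5761 × 3.0741 = 29.438.
Effort = load / MA = 11290 / 29.438 = 383.52 N.

384 N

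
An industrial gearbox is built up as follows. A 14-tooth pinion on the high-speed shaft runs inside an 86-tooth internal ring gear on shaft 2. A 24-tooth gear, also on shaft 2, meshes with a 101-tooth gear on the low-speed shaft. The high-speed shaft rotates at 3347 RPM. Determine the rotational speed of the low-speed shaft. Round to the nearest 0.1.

129.5 RPM

Internal gear: ratio = 86/14 = 6.1429, so shaft 2 turns at 3347 / 6.1429 = 544.86 RPM.
Gear mesh: ratio = 101/24 = 4.2083, so the low-speed shaft turns at 544.86 / 4.2083 = 129.47 RPM.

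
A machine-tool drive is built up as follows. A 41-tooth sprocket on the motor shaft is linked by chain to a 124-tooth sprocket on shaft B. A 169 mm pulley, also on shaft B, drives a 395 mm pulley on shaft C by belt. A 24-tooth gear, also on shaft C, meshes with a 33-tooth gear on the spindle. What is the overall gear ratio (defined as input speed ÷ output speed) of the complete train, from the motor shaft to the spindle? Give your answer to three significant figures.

Each stage contributes driven/driver: chain 124/41 = 3.0244, belt 395/169 = 2.3373, gear mesh 33/24 = 1.375.
Overall: 3.0244 × 2.3373 × 1.375 = 9.7197.

9.72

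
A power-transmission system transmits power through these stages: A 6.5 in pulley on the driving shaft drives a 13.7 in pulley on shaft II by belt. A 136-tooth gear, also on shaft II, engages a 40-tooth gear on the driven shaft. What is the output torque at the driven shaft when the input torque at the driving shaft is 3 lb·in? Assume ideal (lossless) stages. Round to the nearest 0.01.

belt 13.7/6.5 = 2.1077 → τ = 3·2.1077 = 6.3231 lb·in
gear mesh 40/136 = 0.29412 → τ = 6.3231·0.29412 = 1.8597 lb·in

1.86 lb·in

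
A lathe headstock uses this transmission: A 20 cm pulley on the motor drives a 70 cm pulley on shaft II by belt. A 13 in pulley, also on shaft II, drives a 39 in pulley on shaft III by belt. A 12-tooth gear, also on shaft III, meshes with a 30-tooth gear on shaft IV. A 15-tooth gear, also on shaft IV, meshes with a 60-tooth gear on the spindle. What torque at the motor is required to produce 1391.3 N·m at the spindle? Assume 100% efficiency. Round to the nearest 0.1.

13.3 N·m

Overall ratio R = 3.5 × 3 × 2.5 × 4 = 105.
Input torque = output torque / R = 1391.3 / 105 = 13.25 N·m.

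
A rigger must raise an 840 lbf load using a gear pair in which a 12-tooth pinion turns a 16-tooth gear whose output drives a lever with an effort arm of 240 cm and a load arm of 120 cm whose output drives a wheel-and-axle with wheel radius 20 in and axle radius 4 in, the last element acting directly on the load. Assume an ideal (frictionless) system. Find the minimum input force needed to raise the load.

Gear pair MA = 16/12 = 1.3333.
Lever MA = effort arm / load arm = 240/120 = 2.
Wheel-and-axle MA = R/r = 20/4 = 5.
Combined ideal MA = 1.3333 × 2 × 5 = 13.333.
Effort = load / MA = 840 / 13.333 = 63 lbf.

63 lbf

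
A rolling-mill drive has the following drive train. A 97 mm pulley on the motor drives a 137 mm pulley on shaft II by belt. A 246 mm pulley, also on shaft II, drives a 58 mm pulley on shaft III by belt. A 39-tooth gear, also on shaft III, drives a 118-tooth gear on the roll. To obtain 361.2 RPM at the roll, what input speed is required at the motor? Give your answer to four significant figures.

Overall ratio R = 1.4124 × 0.23577 × 3.0256 = 1.0075.
Required input speed = output speed × R = 361.2 × 1.0075 = 363.92 RPM.

363.9 RPM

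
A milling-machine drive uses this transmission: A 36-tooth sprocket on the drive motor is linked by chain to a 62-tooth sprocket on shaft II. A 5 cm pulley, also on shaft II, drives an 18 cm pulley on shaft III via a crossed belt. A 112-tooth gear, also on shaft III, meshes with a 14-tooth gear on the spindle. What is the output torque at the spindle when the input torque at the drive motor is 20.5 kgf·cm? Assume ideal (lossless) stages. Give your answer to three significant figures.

chain 62/36 = 1.7222 → τ = 20.5·1.7222 = 35.306 kgf·cm
belt 18/5 = 3.6 → τ = 35.306·3.6 = 127.1 kgf·cm
gear mesh 14/112 = 0.125 → τ = 127.1·0.125 = 15.888 kgf·cm

15.9 kgf·cm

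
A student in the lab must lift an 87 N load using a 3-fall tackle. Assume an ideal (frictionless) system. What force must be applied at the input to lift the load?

29 N

Block-and-tackle MA = number of supporting rope parts = 3.
Effort = load / MA = 87 / 3 = 29 N.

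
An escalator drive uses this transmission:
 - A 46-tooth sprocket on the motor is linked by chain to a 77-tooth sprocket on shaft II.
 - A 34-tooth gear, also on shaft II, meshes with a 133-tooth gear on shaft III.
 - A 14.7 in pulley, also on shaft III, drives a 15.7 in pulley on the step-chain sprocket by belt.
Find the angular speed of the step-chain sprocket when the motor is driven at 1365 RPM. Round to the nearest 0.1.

Chain: ratio = 77/46 = 1.6739, so shaft II turns at 1365 / 1.6739 = 815.45 RPM.
Gear mesh: ratio = 133/34 = 3.9118, so shaft III turns at 815.45 / 3.9118 = 208.46 RPM.
Belt: ratio = 15.7/14.7 = 1.068, so the step-chain sprocket turns at 208.46 / 1.068 = 195.18 RPM.

195.2 RPM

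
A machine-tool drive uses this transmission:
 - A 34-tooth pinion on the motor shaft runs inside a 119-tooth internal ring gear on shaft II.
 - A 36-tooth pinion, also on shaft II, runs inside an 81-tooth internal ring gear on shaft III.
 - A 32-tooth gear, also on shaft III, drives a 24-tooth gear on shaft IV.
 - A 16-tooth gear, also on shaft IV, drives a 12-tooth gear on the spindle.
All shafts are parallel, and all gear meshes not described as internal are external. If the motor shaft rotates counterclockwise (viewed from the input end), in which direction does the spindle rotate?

the motor shaft → shaft II: internal mesh, same direction → CCW.
shaft II → shaft III: internal mesh, same direction → CCW.
shaft III → shaft IV: external mesh, 1 reversal → CW.
shaft IV → the spindle: external mesh, 1 reversal → CCW.
2 reversals in total — an even number — so the spindle turns the same way as the motor shaft.

counterclockwise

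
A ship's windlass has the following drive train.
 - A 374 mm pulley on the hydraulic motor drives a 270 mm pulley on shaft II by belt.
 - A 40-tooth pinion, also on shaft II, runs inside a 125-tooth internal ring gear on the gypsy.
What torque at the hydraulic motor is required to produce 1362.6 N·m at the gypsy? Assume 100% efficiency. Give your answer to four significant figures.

Overall ratio R = 0.72193 × 3.125 = 2.256.
Input torque = output torque / R = 1362.6 / 2.256 = 603.99 N·m.

604.0 N·m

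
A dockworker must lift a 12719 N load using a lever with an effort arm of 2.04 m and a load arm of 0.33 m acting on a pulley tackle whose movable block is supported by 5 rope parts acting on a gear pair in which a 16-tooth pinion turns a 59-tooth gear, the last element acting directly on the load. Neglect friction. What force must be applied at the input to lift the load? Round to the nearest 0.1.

Lever MA = effort arm / load arm = 2.04/0.33 = 6.1818.
Block-and-tackle MA = number of supporting rope parts = 5.
Gear pair MA = 59/16 = 3.6875.
Combined ideal MA = 6.1818 × 5 × 3.6875 = 113.98.
Effort = load / MA = 12719 / 113.98 = 111.59 N.

111.6 N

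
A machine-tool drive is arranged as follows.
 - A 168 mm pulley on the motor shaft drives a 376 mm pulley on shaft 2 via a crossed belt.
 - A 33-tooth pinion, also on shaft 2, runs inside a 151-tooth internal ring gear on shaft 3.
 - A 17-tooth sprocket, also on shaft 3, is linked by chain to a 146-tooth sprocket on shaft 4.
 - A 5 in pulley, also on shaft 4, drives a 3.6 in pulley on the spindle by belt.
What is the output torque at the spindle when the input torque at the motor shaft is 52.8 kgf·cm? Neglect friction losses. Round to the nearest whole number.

3344 kgf·cm

After the belt (376/168): 52.8 × 2.2381 = 118.17 kgf·cm
After the internal gear (151/33): 118.17 × 4.5758 = 540.72 kgf·cm
After the chain (146/17): 540.72 × 8.5882 = 4643.9 kgf·cm
After the belt (3.6/5): 4643.9 × 0.72 = 3343.6 kgf·cm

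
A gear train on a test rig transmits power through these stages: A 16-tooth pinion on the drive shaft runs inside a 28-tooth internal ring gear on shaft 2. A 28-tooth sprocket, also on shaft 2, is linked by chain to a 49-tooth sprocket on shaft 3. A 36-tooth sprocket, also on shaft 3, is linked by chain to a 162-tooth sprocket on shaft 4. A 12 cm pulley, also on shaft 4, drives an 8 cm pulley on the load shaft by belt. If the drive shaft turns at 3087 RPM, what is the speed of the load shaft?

internal gear 28/16 = 1.75 → 3087/1.75 = 1764 RPM
chain 49/28 = 1.75 → 1764/1.75 = 1008 RPM
chain 162/36 = 4.5 → 1008/4.5 = 224 RPM
belt 8/12 = 0.66667 → 224/0.66667 = 336 RPM

336 RPM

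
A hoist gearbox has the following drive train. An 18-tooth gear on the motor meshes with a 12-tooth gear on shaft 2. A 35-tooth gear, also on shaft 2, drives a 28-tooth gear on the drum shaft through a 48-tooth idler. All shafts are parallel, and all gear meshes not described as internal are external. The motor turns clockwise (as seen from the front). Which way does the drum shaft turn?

counterclockwise

the motor → shaft 2: external mesh, 1 reversal → CCW.
shaft 2 → the drum shaft: driver → idler → driven is 2 external meshes, 2 reversals → CCW.
3 reversals in total — an odd number — so the drum shaft turns opposite to the motor.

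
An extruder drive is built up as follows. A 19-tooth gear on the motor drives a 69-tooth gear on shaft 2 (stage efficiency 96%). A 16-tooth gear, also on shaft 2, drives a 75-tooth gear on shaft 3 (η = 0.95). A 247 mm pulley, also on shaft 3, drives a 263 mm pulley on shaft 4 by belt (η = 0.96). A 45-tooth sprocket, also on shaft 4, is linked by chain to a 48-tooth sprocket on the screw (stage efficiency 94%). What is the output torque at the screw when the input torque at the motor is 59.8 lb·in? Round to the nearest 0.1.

gear mesh 69/19 = 3.6316 → τ = 59.8·3.6316·0.96 = 208.48 lb·in
gear mesh 75/16 = 4.6875 → τ = 208.48·4.6875·0.95 = 928.39 lb·in
belt 263/247 = 1.0648 → τ = 928.39·1.0648·0.96 = 948.99 lb·in
chain 48/45 = 1.0667 → τ = 948.99·1.0667·0.94 = 951.52 lb·in

951.5 lb·in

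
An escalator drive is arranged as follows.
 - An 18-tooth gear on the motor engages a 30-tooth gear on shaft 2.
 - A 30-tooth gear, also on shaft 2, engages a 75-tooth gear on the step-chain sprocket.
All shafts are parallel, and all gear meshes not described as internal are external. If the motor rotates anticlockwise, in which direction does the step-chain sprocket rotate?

the motor → shaft 2: external mesh, 1 reversal → CW.
shaft 2 → the step-chain sprocket: external mesh, 1 reversal → CCW.
2 reversals in total — an even number — so the step-chain sprocket turns the same way as the motor.

anticlockwise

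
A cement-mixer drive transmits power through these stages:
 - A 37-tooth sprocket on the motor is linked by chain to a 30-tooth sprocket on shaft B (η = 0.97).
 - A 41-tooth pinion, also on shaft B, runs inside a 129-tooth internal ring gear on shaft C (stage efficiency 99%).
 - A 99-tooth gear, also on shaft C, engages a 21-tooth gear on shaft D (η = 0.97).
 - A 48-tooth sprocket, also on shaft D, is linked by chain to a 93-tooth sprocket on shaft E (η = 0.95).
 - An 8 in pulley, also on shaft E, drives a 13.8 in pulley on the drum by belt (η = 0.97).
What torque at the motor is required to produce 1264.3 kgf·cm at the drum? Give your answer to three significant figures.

Overall ratio R = 0.81081 × 3.1463 × 0.21212 × 1.9375 × 1.725 = 1.8086; overall efficiency η = 0.97 × 0.99 × 0.97 × 0.95 × 0.97 = 0.8584.
Input torque = output torque / (R × η) = 1264.3 / (1.8086 × 0.8584) = 814.4 kgf·cm.

814 kgf·cm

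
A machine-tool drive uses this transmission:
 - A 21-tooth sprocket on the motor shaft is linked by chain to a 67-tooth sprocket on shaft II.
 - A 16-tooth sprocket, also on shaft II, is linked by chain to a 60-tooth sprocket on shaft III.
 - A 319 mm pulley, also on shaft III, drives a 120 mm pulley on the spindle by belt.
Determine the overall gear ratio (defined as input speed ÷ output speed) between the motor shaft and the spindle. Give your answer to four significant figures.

4.501

Each stage contributes driven/driver: chain 67/21 = 3.1905, chain 60/16 = 3.75, belt 120/319 = 0.37618.
Overall: 3.1905 × 3.75 × 0.37618 = 4.5007.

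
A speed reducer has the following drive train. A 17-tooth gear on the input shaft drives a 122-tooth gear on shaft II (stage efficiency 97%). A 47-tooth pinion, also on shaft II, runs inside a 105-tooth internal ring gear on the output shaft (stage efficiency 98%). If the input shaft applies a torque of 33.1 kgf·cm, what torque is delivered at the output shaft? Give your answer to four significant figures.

Gear mesh: ratio = 122/17 = 7.1765; torque at shaft II = 33.1 × 7.1765 × 0.97 = 230.41 kgf·cm.
Internal gear: ratio = 105/47 = 2.234; torque at the output shaft = 230.41 × 2.234 × 0.98 = 504.46 kgf·cm.

504.5 kgf·cm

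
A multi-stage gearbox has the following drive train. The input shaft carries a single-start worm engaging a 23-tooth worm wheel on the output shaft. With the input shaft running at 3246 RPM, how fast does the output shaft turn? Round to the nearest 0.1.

the input shaft → the output shaft (worm, 23/1): 3246 ÷ 23 = 141.13 RPM

141.1 RPM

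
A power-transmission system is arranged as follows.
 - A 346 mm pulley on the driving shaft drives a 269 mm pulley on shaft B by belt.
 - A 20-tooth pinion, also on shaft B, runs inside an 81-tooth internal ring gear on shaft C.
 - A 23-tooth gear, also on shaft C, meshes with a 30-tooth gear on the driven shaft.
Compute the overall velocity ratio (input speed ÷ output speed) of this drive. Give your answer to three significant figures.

Each stage contributes driven/driver: belt 269/346 = 0.77746, internal gear 81/20 = 4.05, gear mesh 30/23 = 1.3043.
Overall: 0.77746 × 4.05 × 1.3043 = 4.107.

4.11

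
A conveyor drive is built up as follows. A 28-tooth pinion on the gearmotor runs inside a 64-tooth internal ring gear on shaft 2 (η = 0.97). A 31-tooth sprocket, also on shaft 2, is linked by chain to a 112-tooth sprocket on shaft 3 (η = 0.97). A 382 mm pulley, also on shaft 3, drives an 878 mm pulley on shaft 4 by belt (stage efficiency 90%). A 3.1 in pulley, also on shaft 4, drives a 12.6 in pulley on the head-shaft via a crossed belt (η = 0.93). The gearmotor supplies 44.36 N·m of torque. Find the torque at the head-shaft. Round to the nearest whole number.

2695 N·m

Internal gear: ratio = 64/28 = 2.2857; torque at shaft 2 = 44.36 × 2.2857 × 0.97 = 98.352 N·m.
Chain: ratio = 112/31 = 3.6129; torque at shaft 3 = 98.352 × 3.6129 × 0.97 = 344.68 N·m.
Belt: ratio = 878/382 = 2.2984; torque at shaft 4 = 344.68 × 2.2984 × 0.90 = 713 N·m.
Belt: ratio = 12.6/3.1 = 4.0645; torque at the head-shaft = 713 × 4.0645 × 0.93 = 2695.1 N·m.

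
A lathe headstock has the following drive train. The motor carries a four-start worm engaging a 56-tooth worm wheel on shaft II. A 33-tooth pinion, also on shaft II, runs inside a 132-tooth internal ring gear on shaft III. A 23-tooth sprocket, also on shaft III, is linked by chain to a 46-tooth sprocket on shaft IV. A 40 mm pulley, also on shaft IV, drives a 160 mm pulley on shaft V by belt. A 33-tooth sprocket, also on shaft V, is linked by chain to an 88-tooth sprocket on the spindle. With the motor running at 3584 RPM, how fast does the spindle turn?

3 RPM

worm 56/4 = 14 → 3584/14 = 256 RPM
internal gear 132/33 = 4 → 256/4 = 64 RPM
chain 46/23 = 2 → 64/2 = 32 RPM
belt 160/40 = 4 → 32/4 = 8 RPM
chain 88/33 = 2.6667 → 8/2.6667 = 3 RPM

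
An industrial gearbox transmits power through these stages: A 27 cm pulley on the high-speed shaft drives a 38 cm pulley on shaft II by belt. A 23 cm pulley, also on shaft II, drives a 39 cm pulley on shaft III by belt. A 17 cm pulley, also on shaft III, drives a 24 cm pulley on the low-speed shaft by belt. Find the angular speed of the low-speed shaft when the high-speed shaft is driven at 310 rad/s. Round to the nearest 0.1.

92.0 rad/s

belt 38/27 = 1.4074 → 310/1.4074 = 220.26 rad/s
belt 39/23 = 1.6957 → 220.26/1.6957 = 129.9 rad/s
belt 24/17 = 1.4118 → 129.9/1.4118 = 92.012 rad/s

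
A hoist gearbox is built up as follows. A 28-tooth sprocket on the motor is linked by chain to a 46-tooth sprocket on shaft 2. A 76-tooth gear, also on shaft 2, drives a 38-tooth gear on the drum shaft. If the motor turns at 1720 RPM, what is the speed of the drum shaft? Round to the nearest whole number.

Chain: ratio = 46/28 = 1.6429, so shaft 2 turns at 1720 / 1.6429 = 1047 RPM.
Gear mesh: ratio = 38/76 = 0.5, so the drum shaft turns at 1047 / 0.5 = 2093.9 RPM.

2094 RPM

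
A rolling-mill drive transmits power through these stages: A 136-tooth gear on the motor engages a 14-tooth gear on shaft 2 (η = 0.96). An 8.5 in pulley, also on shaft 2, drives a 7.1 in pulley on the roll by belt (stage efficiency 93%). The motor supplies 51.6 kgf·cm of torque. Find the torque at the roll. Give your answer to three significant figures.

3.96 kgf·cm

gear mesh 14/136 = 0.10294 → τ = 51.6·0.10294·0.96 = 5.0993 kgf·cm
belt 7.1/8.5 = 0.83529 → τ = 5.0993·0.83529·0.93 = 3.9613 kgf·cm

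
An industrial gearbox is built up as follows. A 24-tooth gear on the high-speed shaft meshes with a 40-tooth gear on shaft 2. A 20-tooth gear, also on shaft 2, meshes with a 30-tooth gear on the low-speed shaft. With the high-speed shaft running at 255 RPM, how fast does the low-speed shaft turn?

102 RPM

the high-speed shaft → shaft 2 (gear mesh, 40/24): 255 ÷ 1.6667 = 153 RPM
shaft 2 → the low-speed shaft (gear mesh, 30/20): 153 ÷ 1.5 = 102 RPM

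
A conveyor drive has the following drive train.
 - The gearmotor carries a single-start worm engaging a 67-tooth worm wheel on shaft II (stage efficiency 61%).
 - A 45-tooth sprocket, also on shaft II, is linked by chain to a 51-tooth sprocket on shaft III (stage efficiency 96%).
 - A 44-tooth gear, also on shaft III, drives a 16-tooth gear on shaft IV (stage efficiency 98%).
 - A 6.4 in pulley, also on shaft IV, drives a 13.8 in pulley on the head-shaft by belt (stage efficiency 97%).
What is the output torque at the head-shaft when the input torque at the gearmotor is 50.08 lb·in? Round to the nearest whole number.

worm 67/1 = 67 → τ = 50.08·67·0.61 = 2046.8 lb·in
chain 51/45 = 1.1333 → τ = 2046.8·1.1333·0.96 = 2226.9 lb·in
gear mesh 16/44 = 0.36364 → τ = 2226.9·0.36364·0.98 = 793.58 lb·in
belt 13.8/6.4 = 2.1562 → τ = 793.58·2.1562·0.97 = 1659.8 lb·in

1660 lb·in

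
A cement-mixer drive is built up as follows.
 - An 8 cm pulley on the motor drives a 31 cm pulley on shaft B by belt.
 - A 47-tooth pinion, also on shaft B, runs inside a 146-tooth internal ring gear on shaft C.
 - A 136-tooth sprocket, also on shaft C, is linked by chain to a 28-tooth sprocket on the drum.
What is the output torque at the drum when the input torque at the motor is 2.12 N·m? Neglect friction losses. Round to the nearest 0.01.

After the belt (31/8): 2.12 × 3.875 = 8.215 N·m
After the internal gear (146/47): 8.215 × 3.1064 = 25.519 N·m
After the chain (28/136): 25.519 × 0.20588 = 5.2539 N·m

5.25 N·m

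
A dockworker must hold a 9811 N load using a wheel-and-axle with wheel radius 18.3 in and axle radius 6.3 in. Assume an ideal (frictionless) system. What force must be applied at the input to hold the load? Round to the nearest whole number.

3378 N

Wheel-and-axle MA = R/r = 18.3/6.3 = 2.9048.
Effort = load / MA = 9811 / 2.9048 = 3377.6 N.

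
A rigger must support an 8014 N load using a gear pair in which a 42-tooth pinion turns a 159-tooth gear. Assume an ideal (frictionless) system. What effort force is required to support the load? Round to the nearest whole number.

Gear pair MA = 159/42 = 3.7857.
Effort = load / MA = 8014 / 3.7857 = 2116.9 N.

2117 N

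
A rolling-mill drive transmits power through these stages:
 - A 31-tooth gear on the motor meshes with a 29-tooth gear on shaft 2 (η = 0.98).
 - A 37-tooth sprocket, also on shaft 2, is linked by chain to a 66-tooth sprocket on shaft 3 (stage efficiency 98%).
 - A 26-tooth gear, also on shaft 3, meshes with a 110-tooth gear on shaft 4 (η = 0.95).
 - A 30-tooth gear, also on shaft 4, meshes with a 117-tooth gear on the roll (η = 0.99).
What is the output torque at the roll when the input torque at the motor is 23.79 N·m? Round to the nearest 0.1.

Gear mesh: ratio = 29/31 = 0.93548; torque at shaft 2 = 23.79 × 0.93548 × 0.98 = 21.81 N·m.
Chain: ratio = 66/37 = 1.7838; torque at shaft 3 = 21.81 × 1.7838 × 0.98 = 38.126 N·m.
Gear mesh: ratio = 110/26 = 4.2308; torque at shaft 4 = 38.126 × 4.2308 × 0.95 = 153.24 N·m.
Gear mesh: ratio = 117/30 = 3.9; torque at the roll = 153.24 × 3.9 × 0.99 = 591.65 N·m.

591.7 N·m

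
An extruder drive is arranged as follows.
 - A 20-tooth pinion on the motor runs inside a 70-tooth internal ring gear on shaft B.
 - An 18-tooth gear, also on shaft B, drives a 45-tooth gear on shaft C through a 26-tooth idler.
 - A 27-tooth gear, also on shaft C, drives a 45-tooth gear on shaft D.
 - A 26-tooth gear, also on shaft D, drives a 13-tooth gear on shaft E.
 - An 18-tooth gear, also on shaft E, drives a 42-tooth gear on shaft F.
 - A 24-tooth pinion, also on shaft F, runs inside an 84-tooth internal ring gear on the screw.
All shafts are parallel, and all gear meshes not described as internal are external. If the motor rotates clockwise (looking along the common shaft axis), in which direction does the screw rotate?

counterclockwise

the motor → shaft B: internal mesh, same direction → CW.
shaft B → shaft C: driver → idler → driven is 2 external meshes, 2 reversals → CW.
shaft C → shaft D: external mesh, 1 reversal → CCW.
shaft D → shaft E: external mesh, 1 reversal → CW.
shaft E → shaft F: external mesh, 1 reversal → CCW.
shaft F → the screw: internal mesh, same direction → CCW.
5 reversals in total — an odd number — so the screw turns opposite to the motor.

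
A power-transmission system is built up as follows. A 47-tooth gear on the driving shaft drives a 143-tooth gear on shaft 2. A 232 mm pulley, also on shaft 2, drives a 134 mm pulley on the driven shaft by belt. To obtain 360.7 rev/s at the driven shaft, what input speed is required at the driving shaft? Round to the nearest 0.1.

633.9 rev/s

Overall ratio R = 3.0426 × 0.57759 = 1.7573.
Required input speed = output speed × R = 360.7 × 1.7573 = 633.87 rev/s.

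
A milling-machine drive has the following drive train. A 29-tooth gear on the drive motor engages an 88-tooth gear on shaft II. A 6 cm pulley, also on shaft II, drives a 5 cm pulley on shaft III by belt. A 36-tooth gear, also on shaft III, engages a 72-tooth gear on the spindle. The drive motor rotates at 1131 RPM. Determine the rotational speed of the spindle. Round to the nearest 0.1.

223.6 RPM

the drive motor → shaft II (gear mesh, 88/29): 1131 ÷ 3.0345 = 372.72 RPM
shaft II → shaft III (belt, 5/6): 372.72 ÷ 0.83333 = 447.26 RPM
shaft III → the spindle (gear mesh, 72/36): 447.26 ÷ 2 = 223.63 RPM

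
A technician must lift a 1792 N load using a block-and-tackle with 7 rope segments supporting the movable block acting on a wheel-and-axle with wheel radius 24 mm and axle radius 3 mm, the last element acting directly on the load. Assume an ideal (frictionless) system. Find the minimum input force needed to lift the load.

Block-and-tackle MA = number of supporting rope parts = 7.
Wheel-and-axle MA = R/r = 24/3 = 8.
Combined ideal MA = 7 × 8 = 56.
Effort = load / MA = 1792 / 56 = 32 N.

32 N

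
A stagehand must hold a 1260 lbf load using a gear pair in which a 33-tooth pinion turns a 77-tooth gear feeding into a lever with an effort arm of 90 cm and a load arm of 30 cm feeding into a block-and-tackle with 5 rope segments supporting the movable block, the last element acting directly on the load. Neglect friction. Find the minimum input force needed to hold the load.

Gear pair MA = 77/33 = 2.3333.
Lever MA = effort arm / load arm = 90/30 = 3.
Block-and-tackle MA = number of supporting rope parts = 5.
Combined ideal MA = 2.3333 × 3 × 5 = 35.
Effort = load / MA = 1260 / 35 = 36 lbf.

36 lbf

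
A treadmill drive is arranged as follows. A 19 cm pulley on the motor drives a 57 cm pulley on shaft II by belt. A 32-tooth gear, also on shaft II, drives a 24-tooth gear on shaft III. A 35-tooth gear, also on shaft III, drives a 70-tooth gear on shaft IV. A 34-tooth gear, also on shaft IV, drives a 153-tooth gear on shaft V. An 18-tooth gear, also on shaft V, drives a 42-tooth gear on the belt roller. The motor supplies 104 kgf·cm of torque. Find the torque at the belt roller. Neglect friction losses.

4914 kgf·cm

belt 57/19 = 3 → τ = 104·3 = 312 kgf·cm
gear mesh 24/32 = 0.75 → τ = 312·0.75 = 234 kgf·cm
gear mesh 70/35 = 2 → τ = 234·2 = 468 kgf·cm
gear mesh 153/34 = 4.5 → τ = 468·4.5 = 2106 kgf·cm
gear mesh 42/18 = 2.3333 → τ = 2106·2.3333 = 4914 kgf·cm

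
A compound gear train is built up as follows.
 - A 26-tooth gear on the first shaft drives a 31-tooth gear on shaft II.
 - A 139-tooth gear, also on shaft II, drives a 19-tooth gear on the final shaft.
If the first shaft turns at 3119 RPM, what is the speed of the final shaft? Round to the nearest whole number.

the first shaft → shaft II (gear mesh, 31/26): 3119 ÷ 1.1923 = 2615.9 RPM
shaft II → the final shaft (gear mesh, 19/139): 2615.9 ÷ 0.13669 = 19138 RPM

19138 RPM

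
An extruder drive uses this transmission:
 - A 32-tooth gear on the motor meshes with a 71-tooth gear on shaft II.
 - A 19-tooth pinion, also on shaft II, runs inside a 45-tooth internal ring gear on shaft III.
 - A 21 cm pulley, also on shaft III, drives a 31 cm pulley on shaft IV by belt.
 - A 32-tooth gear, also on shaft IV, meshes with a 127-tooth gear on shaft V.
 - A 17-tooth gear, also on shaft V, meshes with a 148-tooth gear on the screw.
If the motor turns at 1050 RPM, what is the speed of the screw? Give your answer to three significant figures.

3.92 RPM

gear mesh 71/32 = 2.2188 → 1050/2.2188 = 473.24 RPM
internal gear 45/19 = 2.3684 → 473.24/2.3684 = 199.81 RPM
belt 31/21 = 1.4762 → 199.81/1.4762 = 135.36 RPM
gear mesh 127/32 = 3.9688 → 135.36/3.9688 = 34.106 RPM
gear mesh 148/17 = 8.7059 → 34.106/8.7059 = 3.9175 RPM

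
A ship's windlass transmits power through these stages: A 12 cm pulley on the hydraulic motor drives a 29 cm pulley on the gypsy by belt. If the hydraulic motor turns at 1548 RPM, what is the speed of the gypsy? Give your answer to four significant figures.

640.6 RPM

Belt: ratio = 29/12 = 2.4167, so the gypsy turns at 1548 / 2.4167 = 640.55 RPM.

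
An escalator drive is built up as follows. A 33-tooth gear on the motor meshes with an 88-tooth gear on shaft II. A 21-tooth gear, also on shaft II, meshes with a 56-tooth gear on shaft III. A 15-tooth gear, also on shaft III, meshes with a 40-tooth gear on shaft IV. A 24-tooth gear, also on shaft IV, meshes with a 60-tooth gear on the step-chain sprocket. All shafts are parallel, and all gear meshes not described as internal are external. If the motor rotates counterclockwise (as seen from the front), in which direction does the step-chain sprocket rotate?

counterclockwise

the motor → shaft II: external mesh, 1 reversal → CW.
shaft II → shaft III: external mesh, 1 reversal → CCW.
shaft III → shaft IV: external mesh, 1 reversal → CW.
shaft IV → the step-chain sprocket: external mesh, 1 reversal → CCW.
4 reversals in total — an even number — so the step-chain sprocket turns the same way as the motor.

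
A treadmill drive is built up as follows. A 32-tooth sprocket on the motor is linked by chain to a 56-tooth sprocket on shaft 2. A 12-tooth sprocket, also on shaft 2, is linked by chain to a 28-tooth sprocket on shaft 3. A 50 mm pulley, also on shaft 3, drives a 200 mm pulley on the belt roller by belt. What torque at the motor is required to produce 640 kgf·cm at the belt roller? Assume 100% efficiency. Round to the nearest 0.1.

39.2 kgf·cm

Overall ratio R = 1.75 × 2.3333 × 4 = 16.333.
Input torque = output torque / R = 640 / 16.333 = 39.184 kgf·cm.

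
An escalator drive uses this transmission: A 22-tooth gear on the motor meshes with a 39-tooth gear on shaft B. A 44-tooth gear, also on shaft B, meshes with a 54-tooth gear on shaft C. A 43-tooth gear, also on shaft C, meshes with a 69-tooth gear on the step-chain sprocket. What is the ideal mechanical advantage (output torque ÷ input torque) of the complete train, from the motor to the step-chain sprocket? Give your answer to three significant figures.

3.49

Each stage contributes driven/driver: gear mesh 39/22 = 1.7727, gear mesh 54/44 = 1.2273, gear mesh 69/43 = 1.6047.
Overall: 1.7727 × 1.2273 × 1.6047 = 3.4911.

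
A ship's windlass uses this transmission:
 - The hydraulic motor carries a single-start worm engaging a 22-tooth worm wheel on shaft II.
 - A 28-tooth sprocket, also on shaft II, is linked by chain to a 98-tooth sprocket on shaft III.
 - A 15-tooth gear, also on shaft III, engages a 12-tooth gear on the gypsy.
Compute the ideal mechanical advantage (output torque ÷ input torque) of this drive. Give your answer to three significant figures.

Each stage contributes driven/driver: worm 22/1 = 22, chain 98/28 = 3.5, gear mesh 12/15 = 0.8.
Overall: 22 × 3.5 × 0.8 = 61.6.

61.6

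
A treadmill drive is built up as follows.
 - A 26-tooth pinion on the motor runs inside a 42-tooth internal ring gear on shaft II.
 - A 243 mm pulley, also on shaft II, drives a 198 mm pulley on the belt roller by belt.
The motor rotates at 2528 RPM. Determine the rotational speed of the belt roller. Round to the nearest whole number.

Internal gear: ratio = 42/26 = 1.6154, so shaft II turns at 2528 / 1.6154 = 1565 RPM.
Belt: ratio = 198/243 = 0.81481, so the belt roller turns at 1565 / 0.81481 = 1920.6 RPM.

1921 RPM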